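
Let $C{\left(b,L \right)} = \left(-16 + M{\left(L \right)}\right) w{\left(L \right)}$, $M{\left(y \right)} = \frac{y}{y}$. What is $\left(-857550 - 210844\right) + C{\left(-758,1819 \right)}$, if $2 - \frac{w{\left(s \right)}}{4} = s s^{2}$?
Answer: $361117107026$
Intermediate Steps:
$w{\left(s \right)} = 8 - 4 s^{3}$ ($w{\left(s \right)} = 8 - 4 s s^{2} = 8 - 4 s^{3}$)
$M{\left(y \right)} = 1$
$C{\left(b,L \right)} = -120 + 60 L^{3}$ ($C{\left(b,L \right)} = \left(-16 + 1\right) \left(8 - 4 L^{3}\right) = - 15 \left(8 - 4 L^{3}\right) = -120 + 60 L^{3}$)
$\left(-857550 - 210844\right) + C{\left(-758,1819 \right)} = \left(-857550 - 210844\right) - \left(120 - 60 \cdot 1819^{3}\right) = -1068394 + \left(-120 + 60 \cdot 6018636259\right) = -1068394 + \left(-120 + 361118175540\right) = -1068394 + 361118175420 = 361117107026$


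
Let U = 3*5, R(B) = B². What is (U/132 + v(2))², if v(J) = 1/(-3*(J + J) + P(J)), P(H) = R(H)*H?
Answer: 9/484 ≈ 0.018595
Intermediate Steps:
P(H) = H³ (P(H) = H²*H = H³)
U = 15
v(J) = 1/(J³ - 6*J) (v(J) = 1/(-3*(J + J) + J³) = 1/(-6*J + J³) = 1/(J³ - 6*J))
(U/132 + v(2))² = (15/132 + 1/(2*(-6 + 2²)))² = (15*(1/132) + 1/(2*(-6 + 4)))² = (5/44 + (½)/(-2))² = (5/44 + (½)*(-½))² = (5/44 - ¼)² = (-3/22)² = 9/484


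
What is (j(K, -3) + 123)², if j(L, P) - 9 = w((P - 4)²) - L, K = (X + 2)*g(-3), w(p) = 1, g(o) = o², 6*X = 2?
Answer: 12544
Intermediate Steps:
X = ⅓ (X = (⅙)*2 = ⅓ ≈ 0.33333)
K = 21 (K = (⅓ + 2)*(-3)² = (7/3)*9 = 21)
j(L, P) = 10 - L (j(L, P) = 9 + (1 - L) = 10 - L)
(j(K, -3) + 123)² = ((10 - 1*21) + 123)² = ((10 - 21) + 123)² = (-11 + 123)² = 112² = 12544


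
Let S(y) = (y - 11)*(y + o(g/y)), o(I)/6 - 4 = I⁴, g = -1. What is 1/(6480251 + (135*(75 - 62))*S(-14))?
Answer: 19208/116045019583 ≈ 1.6552e-7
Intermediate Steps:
o(I) = 24 + 6*I⁴
S(y) = (-11 + y)*(24 + y + 6/y⁴) (S(y) = (y - 11)*(y + (24 + 6*(-1/y)⁴)) = (-11 + y)*(y + (24 + 6/y⁴)) = (-11 + y)*(24 + y + 6/y⁴))
1/(6480251 + (135*(75 - 62))*S(-14)) = 1/(6480251 + (135*(75 - 62))*(-264 + (-14)² - 66/(-14)⁴ + 6/(-14)³ + 13*(-14))) = 1/(6480251 + (135*13)*(-264 + 196 - 66*1/38416 + 6*(-1/2744) - 182)) = 1/(6480251 + 1755*(-264 + 196 - 33/19208 - 3/1372 - 182)) = 1/(6480251 + 1755*(-4802075/19208)) = 1/(6480251 - 8427641625/19208) = 1/(116045019583/19208) = 19208/116045019583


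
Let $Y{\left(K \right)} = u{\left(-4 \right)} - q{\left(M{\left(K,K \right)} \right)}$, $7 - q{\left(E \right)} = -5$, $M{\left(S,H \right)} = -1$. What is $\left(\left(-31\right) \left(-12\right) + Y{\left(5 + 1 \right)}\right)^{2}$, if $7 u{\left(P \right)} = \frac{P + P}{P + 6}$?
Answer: $\frac{6330256}{49} \approx 1.2919 \cdot 10^{5}$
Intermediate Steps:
$q{\left(E \right)} = 12$ ($q{\left(E \right)} = 7 - -5 = 7 + 5 = 12$)
$u{\left(P \right)} = \frac{2 P}{7 \left(6 + P\right)}$ ($u{\left(P \right)} = \frac{\left(P + P\right) \frac{1}{P + 6}}{7} = \frac{2 P \frac{1}{6 + P}}{7} = \frac{2 P}{7 \left(6 + P\right)}$)
$Y{\left(K \right)} = - \frac{88}{7}$ ($Y{\left(K \right)} = \frac{2}{7} \left(-4\right) \frac{1}{6 - 4} - 12 = \frac{2}{7} \left(-4\right) \frac{1}{2} - 12 = - \frac{4}{7} - 12 = - \frac{88}{7}$)
$\left(\left(-31\right) \left(-12\right) + Y{\left(5 + 1 \right)}\right)^{2} = \left(\left(-31\right) \left(-12\right) - \frac{88}{7}\right)^{2} = \left(372 - \frac{88}{7}\right)^{2} = \left(\frac{2516}{7}\right)^{2} = \frac{6330256}{49}$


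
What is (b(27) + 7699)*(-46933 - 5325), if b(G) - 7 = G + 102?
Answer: -409441430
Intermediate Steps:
b(G) = 109 + G (b(G) = 7 + (G + 102) = 7 + (102 + G) = 109 + G)
(b(27) + 7699)*(-46933 - 5325) = ((109 + 27) + 7699)*(-46933 - 5325) = (136 + 7699)*(-52258) = 7835*(-52258) = -409441430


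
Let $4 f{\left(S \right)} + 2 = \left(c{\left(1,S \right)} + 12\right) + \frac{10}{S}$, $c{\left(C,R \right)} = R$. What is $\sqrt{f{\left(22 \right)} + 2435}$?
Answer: $\frac{\sqrt{1182467}}{22} \approx 49.428$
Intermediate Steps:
$f{\left(S \right)} = \frac{5}{2} + \frac{S}{4} + \frac{5}{2 S}$ ($f{\left(S \right)} = - \frac{1}{2} + \frac{\left(S + 12\right) + \frac{10}{S}}{4} = - \frac{1}{2} + \frac{\left(12 + S\right) + \frac{10}{S}}{4} = - \frac{1}{2} + \frac{12 + S + \frac{10}{S}}{4} = - \frac{1}{2} + \left(3 + \frac{S}{4} + \frac{5}{2 S}\right) = \frac{5}{2} + \frac{S}{4} + \frac{5}{2 S}$)
$\sqrt{f{\left(22 \right)} + 2435} = \sqrt{\frac{10 + 22 \left(10 + 22\right)}{4 \cdot 22} + 2435} = \sqrt{\frac{1}{4} \cdot \frac{1}{22} \left(10 + 22 \cdot 32\right) + 2435} = \sqrt{\frac{1}{4} \cdot \frac{1}{22} \left(10 + 704\right) + 2435} = \sqrt{\frac{1}{4} \cdot \frac{1}{22} \cdot 714 + 2435} = \sqrt{\frac{357}{44} + 2435} = \sqrt{\frac{107497}{44}} = \frac{\sqrt{1182467}}{22}$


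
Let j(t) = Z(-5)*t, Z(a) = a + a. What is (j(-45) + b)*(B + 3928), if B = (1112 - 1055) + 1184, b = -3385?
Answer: -15171015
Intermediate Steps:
Z(a) = 2*a
j(t) = -10*t (j(t) = (2*(-5))*t = -10*t)
B = 1241 (B = 57 + 1184 = 1241)
(j(-45) + b)*(B + 3928) = (-10*(-45) - 3385)*(1241 + 3928) = (450 - 3385)*5169 = -2935*5169 = -15171015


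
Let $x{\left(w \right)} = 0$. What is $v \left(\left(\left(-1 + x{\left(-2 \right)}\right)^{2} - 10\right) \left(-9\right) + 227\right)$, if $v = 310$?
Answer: $95480$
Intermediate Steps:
$v \left(\left(\left(-1 + x{\left(-2 \right)}\right)^{2} - 10\right) \left(-9\right) + 227\right) = 310 \left(\left(\left(-1 + 0\right)^{2} - 10\right) \left(-9\right) + 227\right) = 310 \left(\left(\left(-1\right)^{2} - 10\right) \left(-9\right) + 227\right) = 310 \left(\left(1 - 10\right) \left(-9\right) + 227\right) = 310 \left(\left(-9\right) \left(-9\right) + 227\right) = 310 \left(81 + 227\right) = 310 \cdot 308 = 95480$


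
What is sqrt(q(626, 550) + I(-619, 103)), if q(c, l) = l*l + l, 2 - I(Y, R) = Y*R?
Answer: sqrt(366809) ≈ 605.65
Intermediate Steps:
I(Y, R) = 2 - R*Y (I(Y, R) = 2 - Y*R = 2 - R*Y)
q(c, l) = l + l**2 (q(c, l) = l**2 + l = l + l**2)
sqrt(q(626, 550) + I(-619, 103)) = sqrt(550*(1 + 550) + (2 - 1*103*(-619))) = sqrt(550*551 + (2 + 63757)) = sqrt(303050 + 63759) = sqrt(366809)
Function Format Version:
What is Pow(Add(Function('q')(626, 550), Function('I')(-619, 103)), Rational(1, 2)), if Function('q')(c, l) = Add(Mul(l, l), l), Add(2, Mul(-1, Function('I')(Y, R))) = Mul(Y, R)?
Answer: Pow(366809, Rational(1, 2)) ≈ 605.65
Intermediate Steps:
Function('I')(Y, R) = Add(2, Mul(-1, R, Y)) (Function('I')(Y, R) = Add(2, Mul(-1, Mul(Y, R))) = Add(2, Mul(-1, Mul(R, Y))) = Add(2, Mul(-1, R, Y)))
Function('q')(c, l) = Add(l, Pow(l, 2)) (Function('q')(c, l) = Add(Pow(l, 2), l) = Add(l, Pow(l, 2)))
Pow(Add(Function('q')(626, 550), Function('I')(-619, 103)), Rational(1, 2)) = Pow(Add(Mul(550, Add(1, 550)), Add(2, Mul(-1, 103, -619))), Rational(1, 2)) = Pow(Add(Mul(550, 551), Add(2, 63757)), Rational(1, 2)) = Pow(Add(303050, 63759), Rational(1, 2)) = Pow(366809, Rational(1, 2))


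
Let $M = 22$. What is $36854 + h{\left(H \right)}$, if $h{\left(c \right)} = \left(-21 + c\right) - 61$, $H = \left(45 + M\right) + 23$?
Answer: $36862$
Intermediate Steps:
$H = 90$ ($H = \left(45 + 22\right) + 23 = 67 + 23 = 90$)
$h{\left(c \right)} = -82 + c$
$36854 + h{\left(H \right)} = 36854 + \left(-82 + 90\right) = 36854 + 8 = 36862$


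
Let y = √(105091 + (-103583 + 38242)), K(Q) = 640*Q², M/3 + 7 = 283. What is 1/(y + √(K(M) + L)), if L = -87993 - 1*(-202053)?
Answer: 1/(2*√109721955 + 5*√1590) ≈ 4.7283e-5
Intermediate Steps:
M = 828 (M = -21 + 3*283 = -21 + 849 = 828)
L = 114060 (L = -87993 + 202053 = 114060)
y = 5*√1590 (y = √(105091 - 65341) = √39750 = 5*√1590 ≈ 199.37)
1/(y + √(K(M) + L)) = 1/(5*√1590 + √(640*828² + 114060)) = 1/(5*√1590 + √(640*685584 + 114060)) = 1/(5*√1590 + √(438773760 + 114060)) = 1/(5*√1590 + √438887820) = 1/(5*√1590 + 2*√109721955) = 1/(2*√109721955 + 5*√1590)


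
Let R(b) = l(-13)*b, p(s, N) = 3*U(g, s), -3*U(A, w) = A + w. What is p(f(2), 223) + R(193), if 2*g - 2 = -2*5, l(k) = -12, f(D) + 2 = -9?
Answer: -2301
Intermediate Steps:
f(D) = -11 (f(D) = -2 - 9 = -11)
g = -4 (g = 1 + (-2*5)/2 = 1 + (1/2)*(-10) = 1 - 5 = -4)
U(A, w) = -A/3 - w/3 (U(A, w) = -(A + w)/3 = -A/3 - w/3)
p(s, N) = 4 - s (p(s, N) = 3*(-1/3*(-4) - s/3) = 3*(4/3 - s/3) = 4 - s)
R(b) = -12*b
p(f(2), 223) + R(193) = (4 - 1*(-11)) - 12*193 = (4 + 11) - 2316 = 15 - 2316 = -2301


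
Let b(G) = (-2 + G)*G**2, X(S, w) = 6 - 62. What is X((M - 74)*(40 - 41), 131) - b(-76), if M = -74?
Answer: 450472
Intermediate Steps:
X(S, w) = -56
b(G) = G**2*(-2 + G)
X((M - 74)*(40 - 41), 131) - b(-76) = -56 - (-76)**2*(-2 - 76) = -56 - 5776*(-78) = -56 - 1*(-450528) = -56 + 450528 = 450472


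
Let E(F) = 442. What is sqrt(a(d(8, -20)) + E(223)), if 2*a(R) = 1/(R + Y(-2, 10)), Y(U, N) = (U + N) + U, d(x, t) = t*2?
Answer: sqrt(510935)/34 ≈ 21.023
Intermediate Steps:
d(x, t) = 2*t
Y(U, N) = N + 2*U (Y(U, N) = (N + U) + U = N + 2*U)
a(R) = 1/(2*(6 + R)) (a(R) = 1/(2*(R + (10 + 2*(-2)))) = 1/(2*(R + (10 - 4))) = 1/(2*(R + 6)) = 1/(2*(6 + R)))
sqrt(a(d(8, -20)) + E(223)) = sqrt(1/(2*(6 + 2*(-20))) + 442) = sqrt(1/(2*(6 - 40)) + 442) = sqrt((1/2)/(-34) + 442) = sqrt((1/2)*(-1/34) + 442) = sqrt(-1/68 + 442) = sqrt(30055/68) = sqrt(510935)/34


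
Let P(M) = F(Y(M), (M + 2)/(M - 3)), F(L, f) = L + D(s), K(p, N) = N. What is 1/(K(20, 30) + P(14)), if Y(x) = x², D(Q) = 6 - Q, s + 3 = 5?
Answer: 1/230 ≈ 0.0043478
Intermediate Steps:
s = 2 (s = -3 + 5 = 2)
F(L, f) = 4 + L (F(L, f) = L + (6 - 1*2) = L + (6 - 2) = L + 4 = 4 + L)
P(M) = 4 + M²
1/(K(20, 30) + P(14)) = 1/(30 + (4 + 14²)) = 1/(30 + (4 + 196)) = 1/(30 + 200) = 1/230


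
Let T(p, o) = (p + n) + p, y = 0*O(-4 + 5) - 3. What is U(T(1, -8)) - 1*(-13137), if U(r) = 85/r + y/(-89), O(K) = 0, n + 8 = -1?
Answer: 8176807/623 ≈ 13125.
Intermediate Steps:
n = -9 (n = -8 - 1 = -9)
y = -3 (y = 0*0 - 3 = 0 - 3 = -3)
T(p, o) = -9 + 2*p (T(p, o) = (p - 9) + p = (-9 + p) + p = -9 + 2*p)
U(r) = 3/89 + 85/r (U(r) = 85/r - 3/(-89) = 85/r - 3*(-1/89) = 85/r + 3/89 = 3/89 + 85/r)
U(T(1, -8)) - 1*(-13137) = (3/89 + 85/(-9 + 2*1)) - 1*(-13137) = (3/89 + 85/(-9 + 2)) + 13137 = (3/89 + 85/(-7)) + 13137 = (3/89 + 85*(-1/7)) + 13137 = (3/89 - 85/7) + 13137 = -7544/623 + 13137 = 8176807/623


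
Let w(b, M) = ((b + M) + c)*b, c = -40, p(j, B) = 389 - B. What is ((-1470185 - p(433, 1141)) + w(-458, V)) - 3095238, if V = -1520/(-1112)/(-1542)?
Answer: -464747648693/107169 ≈ -4.3366e+6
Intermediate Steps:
V = -95/107169 (V = -1520*(-1/1112)*(-1/1542) = (190/139)*(-1/1542) = -95/107169 ≈ -0.00088645)
w(b, M) = b*(-40 + M + b) (w(b, M) = ((b + M) - 40)*b = ((M + b) - 40)*b = (-40 + M + b)*b = b*(-40 + M + b))
((-1470185 - p(433, 1141)) + w(-458, V)) - 3095238 = ((-1470185 - (389 - 1*1141)) - 458*(-40 - 95/107169 - 458)) - 3095238 = ((-1470185 - (389 - 1141)) - 458*(-53370257/107169)) - 3095238 = ((-1470185 - 1*(-752)) + 24443577706/107169) - 3095238 = ((-1470185 + 752) + 24443577706/107169) - 3095238 = (-1469433 + 24443577706/107169) - 3095238 = -133034087471/107169 - 3095238 = -464747648693/107169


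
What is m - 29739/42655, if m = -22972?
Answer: -979900399/42655 ≈ -22973.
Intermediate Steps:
m - 29739/42655 = -22972 - 29739/42655 = -979900399/42655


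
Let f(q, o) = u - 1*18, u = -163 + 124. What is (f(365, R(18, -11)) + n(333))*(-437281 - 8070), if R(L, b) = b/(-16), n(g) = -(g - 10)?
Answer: 169233380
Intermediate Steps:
u = -39
n(g) = 10 - g (n(g) = -(-10 + g) = 10 - g)
R(L, b) = -b/16 (R(L, b) = b*(-1/16) = -b/16)
f(q, o) = -57 (f(q, o) = -39 - 1*18 = -39 - 18 = -57)
(f(365, R(18, -11)) + n(333))*(-437281 - 8070) = (-57 + (10 - 1*333))*(-437281 - 8070) = (-57 + (10 - 333))*(-445351) = (-57 - 323)*(-445351) = -380*(-445351) = 169233380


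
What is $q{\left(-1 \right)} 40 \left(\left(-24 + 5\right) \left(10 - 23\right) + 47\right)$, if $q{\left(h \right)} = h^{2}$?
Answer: $11760$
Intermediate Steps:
$q{\left(-1 \right)} 40 \left(\left(-24 + 5\right) \left(10 - 23\right) + 47\right) = \left(-1\right)^{2} \cdot 40 \left(\left(-24 + 5\right) \left(10 - 23\right) + 47\right) = 1 \cdot 40 \left(\left(-19\right) \left(-13\right) + 47\right) = 40 \left(247 + 47\right) = 40 \cdot 294 = 11760$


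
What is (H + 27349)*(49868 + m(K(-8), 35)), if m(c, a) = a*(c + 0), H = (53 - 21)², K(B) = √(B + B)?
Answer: 1414904764 + 3972220*I ≈ 1.4149e+9 + 3.9722e+6*I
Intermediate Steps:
K(B) = √2*√B (K(B) = √(2*B) = √2*√B)
H = 1024 (H = 32² = 1024)
m(c, a) = a*c
(H + 27349)*(49868 + m(K(-8), 35)) = (1024 + 27349)*(49868 + 35*(√2*√(-8))) = 28373*(49868 + 35*(√2*(2*I*√2))) = 28373*(49868 + 35*(4*I)) = 28373*(49868 + 140*I) = 1414904764 + 3972220*I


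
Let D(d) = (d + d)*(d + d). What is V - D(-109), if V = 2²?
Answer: -47520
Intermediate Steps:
D(d) = 4*d² (D(d) = (2*d)*(2*d) = 4*d²)
V = 4
V - D(-109) = 4 - 4*(-109)² = 4 - 4*11881 = 4 - 1*47524 = 4 - 47524 = -47520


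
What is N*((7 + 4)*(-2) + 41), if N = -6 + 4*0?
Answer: -114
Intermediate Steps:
N = -6 (N = -6 + 0 = -6)
N*((7 + 4)*(-2) + 41) = -6*((7 + 4)*(-2) + 41) = -6*(11*(-2) + 41) = -6*(-22 + 41) = -6*19 = -114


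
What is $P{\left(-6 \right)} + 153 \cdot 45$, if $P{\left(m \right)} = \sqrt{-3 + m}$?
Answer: $6885 + 3 i \approx 6885.0 + 3.0 i$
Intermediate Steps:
$P{\left(-6 \right)} + 153 \cdot 45 = \sqrt{-3 - 6} + 153 \cdot 45 = \sqrt{-9} + 6885 = 3 i + 6885 = 6885 + 3 i$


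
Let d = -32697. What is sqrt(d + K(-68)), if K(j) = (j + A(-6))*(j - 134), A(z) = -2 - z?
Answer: I*sqrt(19769) ≈ 140.6*I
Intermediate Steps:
K(j) = (-134 + j)*(4 + j) (K(j) = (j + (-2 - 1*(-6)))*(j - 134) = (j + (-2 + 6))*(-134 + j) = (j + 4)*(-134 + j) = (4 + j)*(-134 + j) = (-134 + j)*(4 + j))
sqrt(d + K(-68)) = sqrt(-32697 + (-536 + (-68)**2 - 130*(-68))) = sqrt(-32697 + (-536 + 4624 + 8840)) = sqrt(-32697 + 12928) = sqrt(-19769) = I*sqrt(19769)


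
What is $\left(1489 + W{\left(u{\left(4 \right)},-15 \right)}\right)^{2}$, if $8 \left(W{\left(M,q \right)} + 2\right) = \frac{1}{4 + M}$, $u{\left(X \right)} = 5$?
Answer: $\frac{11462914225}{5184} \approx 2.2112 \cdot 10^{6}$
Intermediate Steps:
$W{\left(M,q \right)} = -2 + \frac{1}{8 \left(4 + M\right)}$
$\left(1489 + W{\left(u{\left(4 \right)},-15 \right)}\right)^{2} = \left(1489 + \frac{-63 - 80}{8 \left(4 + 5\right)}\right)^{2} = \left(1489 + \frac{-63 - 80}{8 \cdot 9}\right)^{2} = \left(1489 + \frac{1}{8} \cdot \frac{1}{9} \left(-143\right)\right)^{2} = \left(1489 - \frac{143}{72}\right)^{2} = \left(\frac{107065}{72}\right)^{2} = \frac{11462914225}{5184}$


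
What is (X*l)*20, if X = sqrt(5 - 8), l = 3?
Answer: 60*I*sqrt(3) ≈ 103.92*I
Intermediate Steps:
X = I*sqrt(3) (X = sqrt(-3) = I*sqrt(3) ≈ 1.732*I)
(X*l)*20 = ((I*sqrt(3))*3)*20 = (3*I*sqrt(3))*20 = 60*I*sqrt(3)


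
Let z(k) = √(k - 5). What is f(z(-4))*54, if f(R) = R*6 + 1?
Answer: 54 + 972*I ≈ 54.0 + 972.0*I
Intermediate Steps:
z(k) = √(-5 + k)
f(R) = 1 + 6*R (f(R) = 6*R + 1 = 1 + 6*R)
f(z(-4))*54 = (1 + 6*√(-5 - 4))*54 = (1 + 6*√(-9))*54 = (1 + 6*(3*I))*54 = (1 + 18*I)*54 = 54 + 972*I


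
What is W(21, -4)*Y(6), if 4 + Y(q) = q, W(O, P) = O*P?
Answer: -168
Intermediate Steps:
Y(q) = -4 + q
W(21, -4)*Y(6) = (21*(-4))*(-4 + 6) = -84*2 = -168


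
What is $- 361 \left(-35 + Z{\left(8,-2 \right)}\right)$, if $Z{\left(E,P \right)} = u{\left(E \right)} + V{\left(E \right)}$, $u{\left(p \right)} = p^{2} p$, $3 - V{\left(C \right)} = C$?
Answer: $-170392$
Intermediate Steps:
$V{\left(C \right)} = 3 - C$
$u{\left(p \right)} = p^{3}$
$Z{\left(E,P \right)} = 3 + E^{3} - E$ ($Z{\left(E,P \right)} = E^{3} - \left(-3 + E\right) = 3 + E^{3} - E$)
$- 361 \left(-35 + Z{\left(8,-2 \right)}\right) = - 361 \left(-35 + \left(3 + 8^{3} - 8\right)\right) = - 361 \left(-35 + \left(3 + 512 - 8\right)\right) = - 361 \left(-35 + 507\right) = \left(-361\right) 472 = -170392$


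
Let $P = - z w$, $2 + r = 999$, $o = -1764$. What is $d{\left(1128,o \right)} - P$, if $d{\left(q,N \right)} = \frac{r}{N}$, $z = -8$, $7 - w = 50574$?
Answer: $\frac{713600507}{1764} \approx 4.0454 \cdot 10^{5}$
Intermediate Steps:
$w = -50567$ ($w = 7 - 50574 = -50567$)
$r = 997$ ($r = -2 + 999 = 997$)
$d{\left(q,N \right)} = \frac{997}{N}$
$P = -404536$ ($P = - \left(-8\right) \left(-50567\right) = \left(-1\right) 404536 = -404536$)
$d{\left(1128,o \right)} - P = \frac{997}{-1764} - -404536 = 997 \left(- \frac{1}{1764}\right) + 404536 = - \frac{997}{1764} + 404536 = \frac{713600507}{1764}$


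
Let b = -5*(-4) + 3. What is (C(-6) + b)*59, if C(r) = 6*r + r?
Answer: -1121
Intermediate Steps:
C(r) = 7*r
b = 23 (b = 20 + 3 = 23)
(C(-6) + b)*59 = (7*(-6) + 23)*59 = (-42 + 23)*59 = -19*59 = -1121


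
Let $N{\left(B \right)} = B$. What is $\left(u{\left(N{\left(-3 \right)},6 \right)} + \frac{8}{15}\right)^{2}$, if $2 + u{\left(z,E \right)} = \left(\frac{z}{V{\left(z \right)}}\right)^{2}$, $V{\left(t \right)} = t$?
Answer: $\frac{49}{225} \approx 0.21778$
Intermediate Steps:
$u{\left(z,E \right)} = -1$ ($u{\left(z,E \right)} = -2 + \left(\frac{z}{z}\right)^{2} = -2 + 1^{2} = -2 + 1 = -1$)
$\left(u{\left(N{\left(-3 \right)},6 \right)} + \frac{8}{15}\right)^{2} = \left(-1 + \frac{8}{15}\right)^{2} = \left(- \frac{7}{15}\right)^{2} = \frac{49}{225}$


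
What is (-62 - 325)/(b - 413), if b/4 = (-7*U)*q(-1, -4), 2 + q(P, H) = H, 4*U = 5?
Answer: 387/203 ≈ 1.9064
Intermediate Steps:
U = 5/4 (U = (¼)*5 = 5/4 ≈ 1.2500)
q(P, H) = -2 + H
b = 210 (b = 4*((-7*5/4)*(-2 - 4)) = 4*(-35/4*(-6)) = 4*(105/2) = 210)
(-62 - 325)/(b - 413) = (-62 - 325)/(210 - 413) = -387/(-203) = -387*(-1/203) = 387/203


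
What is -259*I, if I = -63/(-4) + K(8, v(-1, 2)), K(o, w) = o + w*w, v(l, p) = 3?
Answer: -33929/4 ≈ -8482.3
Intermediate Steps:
K(o, w) = o + w**2
I = 131/4 (I = -63/(-4) + (8 + 3**2) = -63*(-1/4) + (8 + 9) = 63/4 + 17 = 131/4 ≈ 32.750)
-259*I = -259*131/4 = -33929/4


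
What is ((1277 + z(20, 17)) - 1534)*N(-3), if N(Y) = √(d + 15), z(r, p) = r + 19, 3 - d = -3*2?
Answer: -436*√6 ≈ -1068.0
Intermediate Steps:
d = 9 (d = 3 - (-3)*2 = 3 - 1*(-6) = 3 + 6 = 9)
z(r, p) = 19 + r
N(Y) = 2*√6 (N(Y) = √(9 + 15) = √24 = 2*√6)
((1277 + z(20, 17)) - 1534)*N(-3) = ((1277 + (19 + 20)) - 1534)*(2*√6) = ((1277 + 39) - 1534)*(2*√6) = (1316 - 1534)*(2*√6) = -436*√6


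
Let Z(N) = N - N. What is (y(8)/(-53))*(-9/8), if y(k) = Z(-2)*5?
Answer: 0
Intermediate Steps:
Z(N) = 0
y(k) = 0 (y(k) = 0*5 = 0)
(y(8)/(-53))*(-9/8) = (0/(-53))*(-9/8) = (0*(-1/53))*(-9*⅛) = 0*(-9/8) = 0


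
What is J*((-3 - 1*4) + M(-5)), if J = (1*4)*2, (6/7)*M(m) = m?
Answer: -308/3 ≈ -102.67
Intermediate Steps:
M(m) = 7*m/6
J = 8 (J = 4*2 = 8)
J*((-3 - 1*4) + M(-5)) = 8*((-3 - 1*4) + (7/6)*(-5)) = 8*((-3 - 4) - 35/6) = 8*(-7 - 35/6) = 8*(-77/6) = -308/3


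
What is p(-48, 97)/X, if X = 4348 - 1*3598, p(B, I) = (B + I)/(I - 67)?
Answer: 49/22500 ≈ 0.0021778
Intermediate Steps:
p(B, I) = (B + I)/(-67 + I)
X = 750 (X = 4348 - 3598 = 750)
p(-48, 97)/X = ((-48 + 97)/(-67 + 97))/750 = (49/30)*(1/750) = 49/22500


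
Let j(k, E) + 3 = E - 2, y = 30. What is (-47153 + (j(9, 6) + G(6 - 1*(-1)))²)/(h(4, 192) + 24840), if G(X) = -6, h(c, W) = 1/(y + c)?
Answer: -1602352/844561 ≈ -1.8973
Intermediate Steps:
h(c, W) = 1/(30 + c)
j(k, E) = -5 + E (j(k, E) = -3 + (E - 2) = -3 + (-2 + E) = -5 + E)
(-47153 + (j(9, 6) + G(6 - 1*(-1)))²)/(h(4, 192) + 24840) = (-47153 + ((-5 + 6) - 6)²)/(1/(30 + 4) + 24840) = (-47153 + (1 - 6)²)/(1/34 + 24840) = (-47153 + (-5)²)/(1/34 + 24840) = (-47153 + 25)/(844561/34) = -47128*34/844561 = -1602352/844561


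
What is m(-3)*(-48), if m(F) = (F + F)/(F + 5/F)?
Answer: -432/7 ≈ -61.714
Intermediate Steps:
m(F) = 2*F/(F + 5/F) (m(F) = (2*F)/(F + 5/F) = 2*F/(F + 5/F))
m(-3)*(-48) = (2*(-3)**2/(5 + (-3)**2))*(-48) = (2*9/(5 + 9))*(-48) = (2*9/14)*(-48) = (2*9*(1/14))*(-48) = (9/7)*(-48) = -432/7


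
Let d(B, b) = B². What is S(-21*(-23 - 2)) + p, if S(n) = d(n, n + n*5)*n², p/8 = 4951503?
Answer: 76008752649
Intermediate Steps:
p = 39612024 (p = 8*4951503 = 39612024)
S(n) = n⁴ (S(n) = n²*n² = n⁴)
S(-21*(-23 - 2)) + p = (-21*(-23 - 2))⁴ + 39612024 = (-21*(-25))⁴ + 39612024 = 525⁴ + 39612024 = 75969140625 + 39612024 = 76008752649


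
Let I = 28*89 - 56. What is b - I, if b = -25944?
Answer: -28380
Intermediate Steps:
I = 2436 (I = 2492 - 56 = 2436)
b - I = -25944 - 1*2436 = -25944 - 2436 = -28380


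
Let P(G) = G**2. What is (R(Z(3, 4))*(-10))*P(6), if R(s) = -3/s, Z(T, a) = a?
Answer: 270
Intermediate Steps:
(R(Z(3, 4))*(-10))*P(6) = (-3/4*(-10))*6**2 = (-3*1/4*(-10))*36 = -3/4*(-10)*36 = (15/2)*36 = 270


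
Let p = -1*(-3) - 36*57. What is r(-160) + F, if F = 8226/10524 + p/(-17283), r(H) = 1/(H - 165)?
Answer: 2946196931/3284058050 ≈ 0.89712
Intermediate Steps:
p = -2049 (p = 3 - 2052 = -2049)
r(H) = 1/(-165 + H)
F = 9096313/10104794 (F = 8226/10524 - 2049/(-17283) = 8226*(1/10524) - 2049*(-1/17283) = 1371/1754 + 683/5761 = 9096313/10104794 ≈ 0.90020)
r(-160) + F = 1/(-165 - 160) + 9096313/10104794 = 1/(-325) + 9096313/10104794 = -1/325 + 9096313/10104794 = 2946196931/3284058050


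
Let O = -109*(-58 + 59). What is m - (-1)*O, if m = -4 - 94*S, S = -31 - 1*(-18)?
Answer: 1109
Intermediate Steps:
O = -109 (O = -109*1 = -109)
S = -13 (S = -31 + 18 = -13)
m = 1218 (m = -4 - 94*(-13) = -4 + 1222 = 1218)
m - (-1)*O = 1218 - (-1)*(-109) = 1218 - 1*109 = 1218 - 109 = 1109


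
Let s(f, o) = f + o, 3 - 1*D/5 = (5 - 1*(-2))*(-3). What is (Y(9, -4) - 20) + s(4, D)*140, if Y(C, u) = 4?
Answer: 17344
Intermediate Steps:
D = 120 (D = 15 - 5*(5 - 1*(-2))*(-3) = 15 - 5*(5 + 2)*(-3) = 15 - 35*(-3) = 15 - 5*(-21) = 15 + 105 = 120)
(Y(9, -4) - 20) + s(4, D)*140 = (4 - 20) + (4 + 120)*140 = -16 + 124*140 = -16 + 17360 = 17344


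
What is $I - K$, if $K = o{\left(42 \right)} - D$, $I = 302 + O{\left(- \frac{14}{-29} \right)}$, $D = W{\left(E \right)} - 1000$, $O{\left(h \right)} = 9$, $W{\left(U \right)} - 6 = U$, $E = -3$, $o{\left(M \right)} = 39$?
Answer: $-725$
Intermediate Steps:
$W{\left(U \right)} = 6 + U$
$D = -997$ ($D = \left(6 - 3\right) - 1000 = 3 - 1000 = -997$)
$I = 311$ ($I = 302 + 9 = 311$)
$K = 1036$ ($K = 39 - -997 = 39 + 997 = 1036$)
$I - K = 311 - 1036 = -725$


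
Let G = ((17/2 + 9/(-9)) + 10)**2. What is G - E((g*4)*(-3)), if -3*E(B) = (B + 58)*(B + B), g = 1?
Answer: -247/4 ≈ -61.750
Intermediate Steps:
E(B) = -2*B*(58 + B)/3 (E(B) = -(B + 58)*(B + B)/3 = -(58 + B)*2*B/3 = -2*B*(58 + B)/3)
G = 1225/4 (G = ((17*(1/2) + 9*(-1/9)) + 10)**2 = ((17/2 - 1) + 10)**2 = (15/2 + 10)**2 = (35/2)**2 = 1225/4 ≈ 306.25)
G - E((g*4)*(-3)) = 1225/4 - (-2)*(1*4)*(-3)*(58 + (1*4)*(-3))/3 = 1225/4 - (-2)*4*(-3)*(58 + 4*(-3))/3 = 1225/4 - (-2)*(-12)*(58 - 12)/3 = 1225/4 - (-2)*(-12)*46/3 = 1225/4 - 1*368 = 1225/4 - 368 = -247/4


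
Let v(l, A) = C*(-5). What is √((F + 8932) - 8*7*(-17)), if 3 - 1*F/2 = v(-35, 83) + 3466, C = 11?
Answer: 2*√767 ≈ 55.390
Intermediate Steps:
v(l, A) = -55 (v(l, A) = 11*(-5) = -55)
F = -6816 (F = 6 - 2*(-55 + 3466) = 6 - 2*3411 = 6 - 6822 = -6816)
√((F + 8932) - 8*7*(-17)) = √((-6816 + 8932) - 8*7*(-17)) = √(2116 - 56*(-17)) = √(2116 + 952) = √3068 = 2*√767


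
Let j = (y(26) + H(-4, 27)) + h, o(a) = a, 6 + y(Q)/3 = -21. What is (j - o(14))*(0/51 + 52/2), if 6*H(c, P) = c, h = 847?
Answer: 58604/3 ≈ 19535.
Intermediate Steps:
H(c, P) = c/6
y(Q) = -81 (y(Q) = -18 + 3*(-21) = -18 - 63 = -81)
j = 2296/3 (j = (-81 + (⅙)*(-4)) + 847 = (-81 - ⅔) + 847 = -245/3 + 847 = 2296/3 ≈ 765.33)
(j - o(14))*(0/51 + 52/2) = (2296/3 - 1*14)*(0/51 + 52/2) = (2296/3 - 14)*(0*(1/51) + 52*(½)) = 2254*(0 + 26)/3 = (2254/3)*26 = 58604/3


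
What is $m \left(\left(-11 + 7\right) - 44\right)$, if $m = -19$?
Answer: $912$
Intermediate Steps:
$m \left(\left(-11 + 7\right) - 44\right) = - 19 \left(\left(-11 + 7\right) - 44\right) = - 19 \left(-4 - 44\right) = \left(-19\right) \left(-48\right) = 912$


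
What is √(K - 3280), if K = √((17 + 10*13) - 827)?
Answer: √(-3280 + 2*I*√170) ≈ 0.2277 + 57.272*I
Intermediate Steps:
K = 2*I*√170 (K = √((17 + 130) - 827) = √(147 - 827) = √(-680) = 2*I*√170 ≈ 26.077*I)
√(K - 3280) = √(2*I*√170 - 3280) = √(-3280 + 2*I*√170)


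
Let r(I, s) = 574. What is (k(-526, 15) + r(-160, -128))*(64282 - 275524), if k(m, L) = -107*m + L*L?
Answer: -12057904602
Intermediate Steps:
k(m, L) = L² - 107*m (k(m, L) = -107*m + L² = L² - 107*m)
(k(-526, 15) + r(-160, -128))*(64282 - 275524) = ((15² - 107*(-526)) + 574)*(64282 - 275524) = ((225 + 56282) + 574)*(-211242) = (56507 + 574)*(-211242) = 57081*(-211242) = -12057904602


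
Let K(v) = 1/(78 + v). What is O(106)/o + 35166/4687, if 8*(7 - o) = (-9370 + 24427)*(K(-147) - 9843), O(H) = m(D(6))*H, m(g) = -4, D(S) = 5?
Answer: 14983947236086/1997098758095 ≈ 7.5029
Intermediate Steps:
O(H) = -4*H
o = 426093185/23 (o = 7 - (-9370 + 24427)*(1/(78 - 147) - 9843)/8 = 7 - 15057*(1/(-69) - 9843)/8 = 7 - 15057*(-1/69 - 9843)/8 = 7 - 15057*(-679168)/(8*69) = 7 - ⅛*(-3408744192/23) = 7 + 426093024/23 = 426093185/23 ≈ 1.8526e+7)
O(106)/o + 35166/4687 = (-4*106)/(426093185/23) + 35166/4687 = -424*23/426093185 + 35166*(1/4687) = -9752/426093185 + 35166/4687 = 14983947236086/1997098758095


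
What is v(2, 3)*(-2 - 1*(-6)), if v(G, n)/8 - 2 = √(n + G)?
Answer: 64 + 32*√5 ≈ 135.55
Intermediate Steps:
v(G, n) = 16 + 8*√(G + n) (v(G, n) = 16 + 8*√(n + G) = 16 + 8*√(G + n))
v(2, 3)*(-2 - 1*(-6)) = (16 + 8*√(2 + 3))*(-2 - 1*(-6)) = (16 + 8*√5)*(-2 + 6) = (16 + 8*√5)*4 = 64 + 32*√5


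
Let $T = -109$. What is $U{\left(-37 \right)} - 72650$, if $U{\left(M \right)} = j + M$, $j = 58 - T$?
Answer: $-72520$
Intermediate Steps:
$j = 167$ ($j = 58 - -109 = 58 + 109 = 167$)
$U{\left(M \right)} = 167 + M$
$U{\left(-37 \right)} - 72650 = \left(167 - 37\right) - 72650 = 130 - 72650 = -72520$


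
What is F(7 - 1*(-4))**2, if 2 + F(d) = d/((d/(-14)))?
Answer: 256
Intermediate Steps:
F(d) = -16 (F(d) = -2 + d/((d/(-14))) = -2 + d/((d*(-1/14))) = -2 + d/((-d/14)) = -2 + d*(-14/d) = -2 - 14 = -16)
F(7 - 1*(-4))**2 = (-16)**2 = 256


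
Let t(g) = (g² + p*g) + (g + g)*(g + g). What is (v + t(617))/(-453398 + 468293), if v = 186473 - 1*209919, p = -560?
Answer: 511493/4965 ≈ 103.02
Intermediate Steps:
t(g) = -560*g + 5*g² (t(g) = (g² - 560*g) + (g + g)*(g + g) = (g² - 560*g) + (2*g)*(2*g) = (g² - 560*g) + 4*g² = -560*g + 5*g²)
v = -23446 (v = 186473 - 209919 = -23446)
(v + t(617))/(-453398 + 468293) = (-23446 + 5*617*(-112 + 617))/(-453398 + 468293) = (-23446 + 5*617*505)/14895 = (-23446 + 1557925)*(1/14895) = 1534479*(1/14895) = 511493/4965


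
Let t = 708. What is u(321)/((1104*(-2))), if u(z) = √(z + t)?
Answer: -7*√21/2208 ≈ -0.014528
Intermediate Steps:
u(z) = √(708 + z) (u(z) = √(z + 708) = √(708 + z))
u(321)/((1104*(-2))) = √(708 + 321)/((1104*(-2))) = √1029/(-2208) = (7*√21)*(-1/2208) = -7*√21/2208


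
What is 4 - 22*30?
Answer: -656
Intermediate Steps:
4 - 22*30 = 4 - 660 = -656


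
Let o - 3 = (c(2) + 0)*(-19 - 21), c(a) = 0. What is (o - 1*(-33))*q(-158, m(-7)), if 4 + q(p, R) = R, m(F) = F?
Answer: -396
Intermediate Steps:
q(p, R) = -4 + R
o = 3 (o = 3 + (0 + 0)*(-19 - 21) = 3 + 0*(-40) = 3 + 0 = 3)
(o - 1*(-33))*q(-158, m(-7)) = (3 - 1*(-33))*(-4 - 7) = (3 + 33)*(-11) = 36*(-11) = -396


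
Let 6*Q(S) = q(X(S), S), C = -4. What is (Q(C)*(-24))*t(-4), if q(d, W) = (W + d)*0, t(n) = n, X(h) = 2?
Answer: 0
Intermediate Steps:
q(d, W) = 0
Q(S) = 0 (Q(S) = (⅙)*0 = 0)
(Q(C)*(-24))*t(-4) = (0*(-24))*(-4) = 0*(-4) = 0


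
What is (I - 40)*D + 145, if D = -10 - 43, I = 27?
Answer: 834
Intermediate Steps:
D = -53
(I - 40)*D + 145 = (27 - 40)*(-53) + 145 = -13*(-53) + 145 = 689 + 145 = 834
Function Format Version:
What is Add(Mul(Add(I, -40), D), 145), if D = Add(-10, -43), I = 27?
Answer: 834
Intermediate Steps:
D = -53
Add(Mul(Add(I, -40), D), 145) = Add(Mul(Add(27, -40), -53), 145) = Add(Mul(-13, -53), 145) = Add(689, 145) = 834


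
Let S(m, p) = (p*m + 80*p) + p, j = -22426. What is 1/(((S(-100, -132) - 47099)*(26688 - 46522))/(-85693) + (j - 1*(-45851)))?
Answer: 85693/1122940631 ≈ 7.6311e-5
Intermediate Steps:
S(m, p) = 81*p + m*p (S(m, p) = (m*p + 80*p) + p = (80*p + m*p) + p = 81*p + m*p)
1/(((S(-100, -132) - 47099)*(26688 - 46522))/(-85693) + (j - 1*(-45851))) = 1/(((-132*(81 - 100) - 47099)*(26688 - 46522))/(-85693) + (-22426 - 1*(-45851))) = 1/(((-132*(-19) - 47099)*(-19834))*(-1/85693) + (-22426 + 45851)) = 1/(((2508 - 47099)*(-19834))*(-1/85693) + 23425) = 1/(-44591*(-19834)*(-1/85693) + 23425) = 1/(884417894*(-1/85693) + 23425) = 1/(-884417894/85693 + 23425) = 1/(1122940631/85693) = 85693/1122940631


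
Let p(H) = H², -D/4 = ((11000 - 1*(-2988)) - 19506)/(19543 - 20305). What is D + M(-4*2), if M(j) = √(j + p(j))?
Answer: -11036/381 + 2*√14 ≈ -21.483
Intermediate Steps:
D = -11036/381 (D = -4*((11000 - 1*(-2988)) - 19506)/(19543 - 20305) = -4*((11000 + 2988) - 19506)/(-762) = -4*(13988 - 19506)*(-1)/762 = -(-22072)*(-1)/762 = -4*2759/381 = -11036/381 ≈ -28.966)
M(j) = √(j + j²)
D + M(-4*2) = -11036/381 + √((-4*2)*(1 - 4*2)) = -11036/381 + √(-8*(1 - 8)) = -11036/381 + √(-8*(-7)) = -11036/381 + √56 = -11036/381 + 2*√14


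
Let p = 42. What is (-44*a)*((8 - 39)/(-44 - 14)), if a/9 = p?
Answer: -257796/29 ≈ -8889.5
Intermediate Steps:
a = 378 (a = 9*42 = 378)
(-44*a)*((8 - 39)/(-44 - 14)) = (-44*378)*((8 - 39)/(-44 - 14)) = -(-515592)/(-58) = -(-515592)*(-1)/58 = -16632*31/58 = -257796/29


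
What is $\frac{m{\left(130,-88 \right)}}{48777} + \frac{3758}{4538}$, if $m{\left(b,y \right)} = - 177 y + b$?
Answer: $\frac{127288897}{110675013} \approx 1.1501$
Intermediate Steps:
$m{\left(b,y \right)} = b - 177 y$
$\frac{m{\left(130,-88 \right)}}{48777} + \frac{3758}{4538} = \frac{130 - -15576}{48777} + \frac{3758}{4538} = \left(130 + 15576\right) \frac{1}{48777} + 3758 \cdot \frac{1}{4538} = 15706 \cdot \frac{1}{48777} + \frac{1879}{2269} = \frac{15706}{48777} + \frac{1879}{2269} = \frac{127288897}{110675013}$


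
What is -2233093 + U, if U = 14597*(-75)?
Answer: -3327868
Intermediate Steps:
U = -1094775
-2233093 + U = -2233093 - 1094775 = -3327868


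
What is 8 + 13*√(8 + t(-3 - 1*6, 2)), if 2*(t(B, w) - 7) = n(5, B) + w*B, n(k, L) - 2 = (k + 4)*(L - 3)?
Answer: 8 + 13*I*√47 ≈ 8.0 + 89.124*I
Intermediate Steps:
n(k, L) = 2 + (-3 + L)*(4 + k) (n(k, L) = 2 + (k + 4)*(L - 3) = 2 + (4 + k)*(-3 + L) = 2 + (-3 + L)*(4 + k))
t(B, w) = -11/2 + 9*B/2 + B*w/2 (t(B, w) = 7 + ((-10 - 3*5 + 4*B + B*5) + w*B)/2 = 7 + ((-10 - 15 + 4*B + 5*B) + B*w)/2 = 7 + ((-25 + 9*B) + B*w)/2 = 7 + (-25 + 9*B + B*w)/2 = 7 + (-25/2 + 9*B/2 + B*w/2) = -11/2 + 9*B/2 + B*w/2)
8 + 13*√(8 + t(-3 - 1*6, 2)) = 8 + 13*√(8 + (-11/2 + 9*(-3 - 1*6)/2 + (½)*(-3 - 1*6)*2)) = 8 + 13*√(8 + (-11/2 + 9*(-3 - 6)/2 + (½)*(-3 - 6)*2)) = 8 + 13*√(8 + (-11/2 + (9/2)*(-9) + (½)*(-9)*2)) = 8 + 13*√(8 + (-11/2 - 81/2 - 9)) = 8 + 13*√(8 - 55) = 8 + 13*√(-47) = 8 + 13*(I*√47) = 8 + 13*I*√47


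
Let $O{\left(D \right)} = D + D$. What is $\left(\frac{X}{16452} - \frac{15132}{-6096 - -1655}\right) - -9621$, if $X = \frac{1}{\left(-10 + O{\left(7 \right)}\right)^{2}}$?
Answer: $\frac{11251060305817}{1169013312} \approx 9624.4$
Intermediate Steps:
$O{\left(D \right)} = 2 D$
$X = \frac{1}{16}$ ($X = \frac{1}{\left(-10 + 2 \cdot 7\right)^{2}} = \frac{1}{\left(-10 + 14\right)^{2}} = \frac{1}{4^{2}} = \frac{1}{16} \approx 0.0625$)
$\left(\frac{X}{16452} - \frac{15132}{-6096 - -1655}\right) - -9621 = \left(\frac{1}{16 \cdot 16452} - \frac{15132}{-6096 - -1655}\right) - -9621 = \left(\frac{1}{16} \cdot \frac{1}{16452} - \frac{15132}{-6096 + 1655}\right) + 9621 = \left(\frac{1}{263232} - \frac{15132}{-4441}\right) + 9621 = \left(\frac{1}{263232} - - \frac{15132}{4441}\right) + 9621 = \left(\frac{1}{263232} + \frac{15132}{4441}\right) + 9621 = \frac{3983231065}{1169013312} + 9621 = \frac{11251060305817}{1169013312}$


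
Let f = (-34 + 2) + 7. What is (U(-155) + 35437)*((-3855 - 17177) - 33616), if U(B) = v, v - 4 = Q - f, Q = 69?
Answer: -1941916680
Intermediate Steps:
f = -25 (f = -32 + 7 = -25)
v = 98 (v = 4 + (69 - 1*(-25)) = 4 + (69 + 25) = 4 + 94 = 98)
U(B) = 98
(U(-155) + 35437)*((-3855 - 17177) - 33616) = (98 + 35437)*((-3855 - 17177) - 33616) = 35535*(-21032 - 33616) = 35535*(-54648) = -1941916680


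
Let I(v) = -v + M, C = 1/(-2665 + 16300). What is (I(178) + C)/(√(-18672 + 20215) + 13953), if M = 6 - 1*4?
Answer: -11161279109/884841806970 + 2399759*√1543/2654525420910 ≈ -0.012578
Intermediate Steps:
M = 2 (M = 6 - 4 = 2)
C = 1/13635 ≈ 7.3341e-5
I(v) = 2 - v (I(v) = -v + 2 = 2 - v)
(I(178) + C)/(√(-18672 + 20215) + 13953) = ((2 - 1*178) + 1/13635)/(√(-18672 + 20215) + 13953) = ((2 - 178) + 1/13635)/(√1543 + 13953) = (-176 + 1/13635)/(13953 + √1543) = -2399759/(13635*(13953 + √1543))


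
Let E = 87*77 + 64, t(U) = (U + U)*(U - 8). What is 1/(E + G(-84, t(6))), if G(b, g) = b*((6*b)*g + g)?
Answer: -1/1007285 ≈ -9.9277e-7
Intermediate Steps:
t(U) = 2*U*(-8 + U) (t(U) = (2*U)*(-8 + U) = 2*U*(-8 + U))
G(b, g) = b*(g + 6*b*g) (G(b, g) = b*(6*b*g + g) = b*(g + 6*b*g))
E = 6763 (E = 6699 + 64 = 6763)
1/(E + G(-84, t(6))) = 1/(6763 - 84*2*6*(-8 + 6)*(1 + 6*(-84))) = 1/(6763 - 84*2*6*(-2)*(1 - 504)) = 1/(6763 - 84*(-24)*(-503)) = 1/(6763 - 1014048) = 1/(-1007285) = -1/1007285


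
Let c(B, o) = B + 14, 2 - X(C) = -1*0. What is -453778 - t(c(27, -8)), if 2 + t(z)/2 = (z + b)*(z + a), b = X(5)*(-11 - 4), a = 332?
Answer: -461980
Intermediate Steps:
X(C) = 2 (X(C) = 2 - (-1)*0 = 2 - 1*0 = 2 + 0 = 2)
c(B, o) = 14 + B
b = -30 (b = 2*(-11 - 4) = 2*(-15) = -30)
t(z) = -4 + 2*(-30 + z)*(332 + z) (t(z) = -4 + 2*((z - 30)*(z + 332)) = -4 + 2*((-30 + z)*(332 + z)) = -4 + 2*(-30 + z)*(332 + z))
-453778 - t(c(27, -8)) = -453778 - (-19924 + 2*(14 + 27)² + 604*(14 + 27)) = -453778 - (-19924 + 2*41² + 604*41) = -453778 - (-19924 + 2*1681 + 24764) = -453778 - (-19924 + 3362 + 24764) = -453778 - 1*8202 = -453778 - 8202 = -461980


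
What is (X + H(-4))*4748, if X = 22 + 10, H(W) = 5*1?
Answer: 175676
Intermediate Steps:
H(W) = 5
X = 32
(X + H(-4))*4748 = (32 + 5)*4748 = 37*4748 = 175676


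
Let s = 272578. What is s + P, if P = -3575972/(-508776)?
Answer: 34671180125/127194 ≈ 2.7259e+5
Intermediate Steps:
P = 893993/127194 (P = -3575972*(-1/508776) = 893993/127194 ≈ 7.0286)
s + P = 272578 + 893993/127194 = 34671180125/127194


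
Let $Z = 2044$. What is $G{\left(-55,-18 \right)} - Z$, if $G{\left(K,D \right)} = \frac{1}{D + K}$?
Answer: $- \frac{149213}{73} \approx -2044.0$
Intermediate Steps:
$G{\left(-55,-18 \right)} - Z = \frac{1}{-18 - 55} - 2044 = \frac{1}{-73} - 2044 = - \frac{1}{73} - 2044 = - \frac{149213}{73}$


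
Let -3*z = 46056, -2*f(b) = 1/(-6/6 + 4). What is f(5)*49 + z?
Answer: -92161/6 ≈ -15360.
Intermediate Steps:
f(b) = -⅙ (f(b) = -1/(2*(-6/6 + 4)) = -1/(2*(-6*⅙ + 4)) = -1/(2*(-1 + 4)) = -½/3 = -½*⅓ = -⅙)
z = -15352 (z = -⅓*46056 = -15352)
f(5)*49 + z = -⅙*49 - 15352 = -49/6 - 15352 = -92161/6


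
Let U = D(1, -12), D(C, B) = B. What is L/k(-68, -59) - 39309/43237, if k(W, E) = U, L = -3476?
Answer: 37455026/129711 ≈ 288.76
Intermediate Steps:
U = -12
k(W, E) = -12
L/k(-68, -59) - 39309/43237 = -3476/(-12) - 39309/43237 = -3476*(-1/12) - 39309*1/43237 = 869/3 - 39309/43237 = 37455026/129711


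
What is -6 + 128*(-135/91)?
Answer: -17826/91 ≈ -195.89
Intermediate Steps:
-6 + 128*(-135/91) = -6 - 17280/91 = -17826/91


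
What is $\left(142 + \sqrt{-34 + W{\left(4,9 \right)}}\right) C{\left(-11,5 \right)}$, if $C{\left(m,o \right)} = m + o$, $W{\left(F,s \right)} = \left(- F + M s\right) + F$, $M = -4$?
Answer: $-852 - 6 i \sqrt{70} \approx -852.0 - 50.2 i$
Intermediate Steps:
$W{\left(F,s \right)} = - 4 s$ ($W{\left(F,s \right)} = \left(- F - 4 s\right) + F = - 4 s$)
$\left(142 + \sqrt{-34 + W{\left(4,9 \right)}}\right) C{\left(-11,5 \right)} = \left(142 + \sqrt{-34 - 36}\right) \left(-11 + 5\right) = \left(142 + \sqrt{-34 - 36}\right) \left(-6\right) = \left(142 + \sqrt{-70}\right) \left(-6\right) = \left(142 + i \sqrt{70}\right) \left(-6\right) = -852 - 6 i \sqrt{70}$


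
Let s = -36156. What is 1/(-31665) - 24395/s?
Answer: 257477173/381626580 ≈ 0.67468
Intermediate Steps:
1/(-31665) - 24395/s = 1/(-31665) - 24395/(-36156) = -1/31665 - 24395*(-1)/36156 = -1/31665 - 1*(-24395/36156) = -1/31665 + 24395/36156 = 257477173/381626580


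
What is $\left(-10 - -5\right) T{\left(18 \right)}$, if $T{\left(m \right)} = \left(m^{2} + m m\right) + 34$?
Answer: $-3410$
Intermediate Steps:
$T{\left(m \right)} = 34 + 2 m^{2}$ ($T{\left(m \right)} = \left(m^{2} + m^{2}\right) + 34 = 2 m^{2} + 34 = 34 + 2 m^{2}$)
$\left(-10 - -5\right) T{\left(18 \right)} = \left(-10 - -5\right) \left(34 + 2 \cdot 18^{2}\right) = \left(-10 + 5\right) \left(34 + 2 \cdot 324\right) = - 5 \left(34 + 648\right) = \left(-5\right) 682 = -3410$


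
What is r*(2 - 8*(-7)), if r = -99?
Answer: -5742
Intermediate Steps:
r*(2 - 8*(-7)) = -99*(2 - 8*(-7)) = -99*(2 + 56) = -99*58 = -5742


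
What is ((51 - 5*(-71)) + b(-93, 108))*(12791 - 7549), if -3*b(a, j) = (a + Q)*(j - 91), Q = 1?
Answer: 14583244/3 ≈ 4.8611e+6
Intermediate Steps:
b(a, j) = -(1 + a)*(-91 + j)/3 (b(a, j) = -(a + 1)*(j - 91)/3 = -(1 + a)*(-91 + j)/3)
((51 - 5*(-71)) + b(-93, 108))*(12791 - 7549) = ((51 - 5*(-71)) + (91/3 - ⅓*108 + (91/3)*(-93) - ⅓*(-93)*108))*(12791 - 7549) = ((51 + 355) + (91/3 - 36 - 2821 + 3348))*5242 = (406 + 1564/3)*5242 = (2782/3)*5242 = 14583244/3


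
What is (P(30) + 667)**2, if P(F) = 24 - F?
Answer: 436921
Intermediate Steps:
(P(30) + 667)**2 = ((24 - 1*30) + 667)**2 = ((24 - 30) + 667)**2 = (-6 + 667)**2 = 661**2 = 436921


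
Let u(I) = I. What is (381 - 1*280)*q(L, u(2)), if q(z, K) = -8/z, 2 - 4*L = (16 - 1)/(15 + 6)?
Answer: -22624/9 ≈ -2513.8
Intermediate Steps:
L = 9/28 (L = ½ - (16 - 1)/(4*(15 + 6)) = ½ - 15/(4*21) = ½ - ¼*5/7 = ½ - 5/28 = 9/28 ≈ 0.32143)
(381 - 1*280)*q(L, u(2)) = (381 - 1*280)*(-8/9/28) = (381 - 280)*(-8*28/9) = 101*(-224/9) = -22624/9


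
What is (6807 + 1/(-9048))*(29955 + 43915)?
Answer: 2274816862225/4524 ≈ 5.0283e+8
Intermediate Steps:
(6807 + 1/(-9048))*(29955 + 43915) = (6807 - 1/9048)*73870 = (61589735/9048)*73870 = 2274816862225/4524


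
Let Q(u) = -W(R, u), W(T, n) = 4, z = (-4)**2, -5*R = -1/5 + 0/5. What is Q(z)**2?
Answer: 16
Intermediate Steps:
R = 1/25 (R = -(-1/5 + 0/5)/5 = -(-1*1/5 + 0*(1/5))/5 = -(-1/5 + 0)/5 = -1/5*(-1/5) = 1/25 ≈ 0.040000)
z = 16
Q(u) = -4 (Q(u) = -1*4 = -4)
Q(z)**2 = (-4)**2 = 16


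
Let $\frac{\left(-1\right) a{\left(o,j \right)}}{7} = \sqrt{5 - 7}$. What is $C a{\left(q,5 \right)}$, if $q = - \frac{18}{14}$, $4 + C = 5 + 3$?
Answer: $- 28 i \sqrt{2} \approx - 39.598 i$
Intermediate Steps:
$C = 4$ ($C = -4 + \left(5 + 3\right) = -4 + 8 = 4$)
$q = - \frac{9}{7}$ ($q = \left(-18\right) \frac{1}{14} = - \frac{9}{7} \approx -1.2857$)
$a{\left(o,j \right)} = - 7 i \sqrt{2}$ ($a{\left(o,j \right)} = - 7 \sqrt{5 - 7} = - 7 \sqrt{-2} = - 7 i \sqrt{2}$)
$C a{\left(q,5 \right)} = 4 \left(- 7 i \sqrt{2}\right) = - 28 i \sqrt{2}$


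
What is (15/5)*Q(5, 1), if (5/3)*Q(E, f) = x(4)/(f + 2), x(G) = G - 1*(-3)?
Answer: 21/5 ≈ 4.2000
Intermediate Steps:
x(G) = 3 + G (x(G) = G + 3 = 3 + G)
Q(E, f) = 21/(5*(2 + f)) (Q(E, f) = 3*((3 + 4)/(f + 2))/5 = 3*(7/(2 + f))/5 = 21/(5*(2 + f)))
(15/5)*Q(5, 1) = (15/5)*(21/(5*(2 + 1))) = (15*(⅕))*((21/5)/3) = 3*((21/5)*(⅓)) = 3*(7/5) = 21/5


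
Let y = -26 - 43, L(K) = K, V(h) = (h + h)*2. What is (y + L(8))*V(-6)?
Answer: 1464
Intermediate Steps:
V(h) = 4*h (V(h) = (2*h)*2 = 4*h)
y = -69
(y + L(8))*V(-6) = (-69 + 8)*(4*(-6)) = -61*(-24) = 1464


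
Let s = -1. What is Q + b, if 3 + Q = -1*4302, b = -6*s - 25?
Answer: -4324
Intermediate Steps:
b = -19 (b = -6*(-1) - 25 = 6 - 25 = -19)
Q = -4305 (Q = -3 - 1*4302 = -3 - 4302 = -4305)
Q + b = -4305 - 19 = -4324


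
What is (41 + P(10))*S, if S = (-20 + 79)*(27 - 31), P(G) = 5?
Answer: -10856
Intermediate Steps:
S = -236 (S = 59*(-4) = -236)
(41 + P(10))*S = (41 + 5)*(-236) = 46*(-236) = -10856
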